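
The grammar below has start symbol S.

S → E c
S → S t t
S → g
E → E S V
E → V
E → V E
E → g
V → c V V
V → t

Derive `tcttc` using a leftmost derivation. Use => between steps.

S => Ec   [S → E c]
Ec => VEc   [E → V E]
VEc => tEc   [V → t]
tEc => tVc   [E → V]
tVc => tcVVc   [V → c V V]
tcVVc => tctVc   [V → t]
tctVc => tcttc   [V → t]

S => Ec => VEc => tEc => tVc => tcVVc => tctVc => tcttc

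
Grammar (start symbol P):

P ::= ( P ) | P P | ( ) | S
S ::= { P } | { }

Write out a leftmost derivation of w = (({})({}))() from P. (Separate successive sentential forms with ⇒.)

P ⇒ PP ⇒ (P)P ⇒ (PP)P ⇒ ((P)P)P ⇒ ((S)P)P ⇒ (({})P)P ⇒ (({})(P))P ⇒ (({})(S))P ⇒ (({})({}))P ⇒ (({})({}))()

P ⇒ PP   [P ::= P P]
PP ⇒ (P)P   [P ::= ( P )]
(P)P ⇒ (PP)P   [P ::= P P]
(PP)P ⇒ ((P)P)P   [P ::= ( P )]
((P)P)P ⇒ ((S)P)P   [P ::= S]
((S)P)P ⇒ (({})P)P   [S ::= { }]
(({})P)P ⇒ (({})(P))P   [P ::= ( P )]
(({})(P))P ⇒ (({})(S))P   [P ::= S]
(({})(S))P ⇒ (({})({}))P   [S ::= { }]
(({})({}))P ⇒ (({})({}))()   [P ::= ( )]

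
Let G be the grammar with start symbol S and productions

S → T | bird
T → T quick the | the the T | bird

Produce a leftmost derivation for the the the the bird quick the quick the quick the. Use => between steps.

S => T => T quick the => T quick the quick the => the the T quick the quick the => the the the the T quick the quick the => the the the the T quick the quick the quick the => the the the the bird quick the quick the quick the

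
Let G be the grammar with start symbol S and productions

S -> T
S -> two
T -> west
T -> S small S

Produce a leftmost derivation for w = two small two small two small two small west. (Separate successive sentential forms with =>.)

S => T   [S -> T]
T => S small S   [T -> S small S]
S small S => T small S   [S -> T]
T small S => S small S small S   [T -> S small S]
S small S small S => T small S small S   [S -> T]
T small S small S => S small S small S small S   [T -> S small S]
S small S small S small S => two small S small S small S   [S -> two]
two small S small S small S => two small T small S small S   [S -> T]
two small T small S small S => two small S small S small S small S   [T -> S small S]
two small S small S small S small S => two small two small S small S small S   [S -> two]
two small two small S small S small S => two small two small two small S small S   [S -> two]
two small two small two small S small S => two small two small two small two small S   [S -> two]
two small two small two small two small S => two small two small two small two small T   [S -> T]
two small two small two small two small T => two small two small two small two small west   [T -> west]

S => T => S small S => T small S => S small S small S => T small S small S => S small S small S small S => two small S small S small S => two small T small S small S => two small S small S small S small S => two small two small S small S small S => two small two small two small S small S => two small two small two small two small S => two small two small two small two small T => two small two small two small two small west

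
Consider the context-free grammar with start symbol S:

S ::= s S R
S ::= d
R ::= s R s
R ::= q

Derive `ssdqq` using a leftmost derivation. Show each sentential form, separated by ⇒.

S ⇒ sSR   [S ::= s S R]
sSR ⇒ ssSRR   [S ::= s S R]
ssSRR ⇒ ssdRR   [S ::= d]
ssdRR ⇒ ssdqR   [R ::= q]
ssdqR ⇒ ssdqq   [R ::= q]

S ⇒ sSR ⇒ ssSRR ⇒ ssdRR ⇒ ssdqR ⇒ ssdqq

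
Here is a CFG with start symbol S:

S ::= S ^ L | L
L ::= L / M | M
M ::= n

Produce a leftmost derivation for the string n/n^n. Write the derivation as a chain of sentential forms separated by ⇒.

S⇒S^L⇒L^L⇒L/M^L⇒M/M^L⇒n/M^L⇒n/n^L⇒n/n^M⇒n/n^n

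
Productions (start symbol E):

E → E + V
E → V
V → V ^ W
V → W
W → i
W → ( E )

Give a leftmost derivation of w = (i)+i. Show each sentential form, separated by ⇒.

E ⇒ E+V   [E → E + V]
E+V ⇒ V+V   [E → V]
V+V ⇒ W+V   [V → W]
W+V ⇒ (E)+V   [W → ( E )]
(E)+V ⇒ (V)+V   [E → V]
(V)+V ⇒ (W)+V   [V → W]
(W)+V ⇒ (i)+V   [W → i]
(i)+V ⇒ (i)+W   [V → W]
(i)+W ⇒ (i)+i   [W → i]

E ⇒ E+V ⇒ V+V ⇒ W+V ⇒ (E)+V ⇒ (V)+V ⇒ (W)+V ⇒ (i)+V ⇒ (i)+W ⇒ (i)+i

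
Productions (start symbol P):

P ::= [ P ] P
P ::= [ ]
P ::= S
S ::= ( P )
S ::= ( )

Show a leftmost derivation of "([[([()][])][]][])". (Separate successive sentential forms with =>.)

P=>S=>(P)=>([P]P)=>([[P]P]P)=>([[S]P]P)=>([[(P)]P]P)=>([[([P]P)]P]P)=>([[([S]P)]P]P)=>([[([()]P)]P]P)=>([[([()][])]P]P)=>([[([()][])][]]P)=>([[([()][])][]][])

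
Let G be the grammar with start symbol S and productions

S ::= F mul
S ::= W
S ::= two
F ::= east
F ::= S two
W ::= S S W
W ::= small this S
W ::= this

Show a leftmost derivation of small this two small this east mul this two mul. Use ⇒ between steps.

S ⇒ F mul ⇒ S two mul ⇒ W two mul ⇒ small this S two mul ⇒ small this W two mul ⇒ small this S S W two mul ⇒ small this two S W two mul ⇒ small this two W W two mul ⇒ small this two small this S W two mul ⇒ small this two small this F mul W two mul ⇒ small this two small this east mul W two mul ⇒ small this two small this east mul this two mul

S ⇒ F mul   [S ::= F mul]
F mul ⇒ S two mul   [F ::= S two]
S two mul ⇒ W two mul   [S ::= W]
W two mul ⇒ small this S two mul   [W ::= small this S]
small this S two mul ⇒ small this W two mul   [S ::= W]
small this W two mul ⇒ small this S S W two mul   [W ::= S S W]
small this S S W two mul ⇒ small this two S W two mul   [S ::= two]
small this two S W two mul ⇒ small this two W W two mul   [S ::= W]
small this two W W two mul ⇒ small this two small this S W two mul   [W ::= small this S]
small this two small this S W two mul ⇒ small this two small this F mul W two mul   [S ::= F mul]
small this two small this F mul W two mul ⇒ small this two small this east mul W two mul   [F ::= east]
small this two small this east mul W two mul ⇒ small this two small this east mul this two mul   [W ::= this]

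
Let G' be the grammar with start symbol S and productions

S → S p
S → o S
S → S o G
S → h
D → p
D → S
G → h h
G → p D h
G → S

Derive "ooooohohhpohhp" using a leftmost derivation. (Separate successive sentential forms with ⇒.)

S⇒oS⇒oSp⇒oSoGp⇒ooSoGp⇒ooSpoGp⇒ooSoGpoGp⇒oooSoGpoGp⇒ooooSoGpoGp⇒oooooSoGpoGp⇒ooooohoGpoGp⇒ooooohohhpoGp⇒ooooohohhpohhp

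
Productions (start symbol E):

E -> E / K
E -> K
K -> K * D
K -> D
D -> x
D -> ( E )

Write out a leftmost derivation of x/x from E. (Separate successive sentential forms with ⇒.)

E ⇒ E/K   [E -> E / K]
E/K ⇒ K/K   [E -> K]
K/K ⇒ D/K   [K -> D]
D/K ⇒ x/K   [D -> x]
x/K ⇒ x/D   [K -> D]
x/D ⇒ x/x   [D -> x]

E⇒E/K⇒K/K⇒D/K⇒x/K⇒x/D⇒x/x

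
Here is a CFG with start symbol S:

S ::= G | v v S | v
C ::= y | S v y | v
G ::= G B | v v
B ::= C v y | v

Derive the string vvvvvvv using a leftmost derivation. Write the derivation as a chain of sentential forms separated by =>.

S => vvS   [S ::= v v S]
vvS => vvvvS   [S ::= v v S]
vvvvS => vvvvvvS   [S ::= v v S]
vvvvvvS => vvvvvvv   [S ::= v]

S => vvS => vvvvS => vvvvvvS => vvvvvvv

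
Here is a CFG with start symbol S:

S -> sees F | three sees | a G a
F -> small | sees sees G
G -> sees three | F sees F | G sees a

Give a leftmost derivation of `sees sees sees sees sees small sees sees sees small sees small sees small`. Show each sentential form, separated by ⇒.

S ⇒ sees F ⇒ sees sees sees G ⇒ sees sees sees F sees F ⇒ sees sees sees sees sees G sees F ⇒ sees sees sees sees sees F sees F sees F ⇒ sees sees sees sees sees small sees F sees F ⇒ sees sees sees sees sees small sees sees sees G sees F ⇒ sees sees sees sees sees small sees sees sees F sees F sees F ⇒ sees sees sees sees sees small sees sees sees small sees F sees F ⇒ sees sees sees sees sees small sees sees sees small sees small sees F ⇒ sees sees sees sees sees small sees sees sees small sees small sees small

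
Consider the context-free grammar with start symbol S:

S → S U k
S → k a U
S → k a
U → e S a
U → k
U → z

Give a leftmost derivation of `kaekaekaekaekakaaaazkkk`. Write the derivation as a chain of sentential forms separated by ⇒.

S ⇒ SUk ⇒ SUkUk ⇒ kaUUkUk ⇒ kaeSaUkUk ⇒ kaekaUaUkUk ⇒ kaekaeSaaUkUk ⇒ kaekaekaUaaUkUk ⇒ kaekaekaeSaaaUkUk ⇒ kaekaekaekaUaaaUkUk ⇒ kaekaekaekaeSaaaaUkUk ⇒ kaekaekaekaekaUaaaaUkUk ⇒ kaekaekaekaekakaaaaUkUk ⇒ kaekaekaekaekakaaaazkUk ⇒ kaekaekaekaekakaaaazkkk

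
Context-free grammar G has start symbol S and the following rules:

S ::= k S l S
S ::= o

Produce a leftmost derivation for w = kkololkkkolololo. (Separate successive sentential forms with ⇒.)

S ⇒ kSlS   [S ::= k S l S]
kSlS ⇒ kkSlSlS   [S ::= k S l S]
kkSlSlS ⇒ kkolSlS   [S ::= o]
kkolSlS ⇒ kkololS   [S ::= o]
kkololS ⇒ kkololkSlS   [S ::= k S l S]
kkololkSlS ⇒ kkololkkSlSlS   [S ::= k S l S]
kkololkkSlSlS ⇒ kkololkkkSlSlSlS   [S ::= k S l S]
kkololkkkSlSlSlS ⇒ kkololkkkolSlSlS   [S ::= o]
kkololkkkolSlSlS ⇒ kkololkkkololSlS   [S ::= o]
kkololkkkololSlS ⇒ kkololkkkolololS   [S ::= o]
kkololkkkolololS ⇒ kkololkkkolololo   [S ::= o]

S ⇒ kSlS ⇒ kkSlSlS ⇒ kkolSlS ⇒ kkololS ⇒ kkololkSlS ⇒ kkololkkSlSlS ⇒ kkololkkkSlSlSlS ⇒ kkololkkkolSlSlS ⇒ kkololkkkololSlS ⇒ kkololkkkolololS ⇒ kkololkkkolololo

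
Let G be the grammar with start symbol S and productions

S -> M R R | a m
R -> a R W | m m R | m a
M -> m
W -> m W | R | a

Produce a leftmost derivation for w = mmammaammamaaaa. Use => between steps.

S=>MRR=>mRR=>mmaR=>mmammR=>mmammaRW=>mmammaaRWW=>mmammaammRWW=>mmammaammaRWWW=>mmammaammamaWWW=>mmammaammamaaWW=>mmammaammamaaaW=>mmammaammamaaaa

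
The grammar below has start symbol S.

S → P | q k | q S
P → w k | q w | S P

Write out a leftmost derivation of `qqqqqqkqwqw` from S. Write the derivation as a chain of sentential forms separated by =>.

S => P   [S → P]
P => SP   [P → S P]
SP => qSP   [S → q S]
qSP => qqSP   [S → q S]
qqSP => qqqSP   [S → q S]
qqqSP => qqqqSP   [S → q S]
qqqqSP => qqqqqSP   [S → q S]
qqqqqSP => qqqqqqkP   [S → q k]
qqqqqqkP => qqqqqqkSP   [P → S P]
qqqqqqkSP => qqqqqqkPP   [S → P]
qqqqqqkPP => qqqqqqkqwP   [P → q w]
qqqqqqkqwP => qqqqqqkqwqw   [P → q w]

S => P => SP => qSP => qqSP => qqqSP => qqqqSP => qqqqqSP => qqqqqqkP => qqqqqqkSP => qqqqqqkPP => qqqqqqkqwP => qqqqqqkqwqw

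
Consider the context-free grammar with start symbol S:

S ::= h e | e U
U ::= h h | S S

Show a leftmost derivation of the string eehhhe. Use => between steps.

S => eU => eSS => eeUS => eehhS => eehhhe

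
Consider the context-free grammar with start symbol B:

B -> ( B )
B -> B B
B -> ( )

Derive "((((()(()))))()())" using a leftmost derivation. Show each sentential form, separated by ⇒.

B ⇒ (B)   [B -> ( B )]
(B) ⇒ (BB)   [B -> B B]
(BB) ⇒ (BBB)   [B -> B B]
(BBB) ⇒ ((B)BB)   [B -> ( B )]
((B)BB) ⇒ (((B))BB)   [B -> ( B )]
(((B))BB) ⇒ ((((B)))BB)   [B -> ( B )]
((((B)))BB) ⇒ ((((BB)))BB)   [B -> B B]
((((BB)))BB) ⇒ ((((()B)))BB)   [B -> ( )]
((((()B)))BB) ⇒ ((((()(B))))BB)   [B -> ( B )]
((((()(B))))BB) ⇒ ((((()(()))))BB)   [B -> ( )]
((((()(()))))BB) ⇒ ((((()(()))))()B)   [B -> ( )]
((((()(()))))()B) ⇒ ((((()(()))))()())   [B -> ( )]

B ⇒ (B) ⇒ (BB) ⇒ (BBB) ⇒ ((B)BB) ⇒ (((B))BB) ⇒ ((((B)))BB) ⇒ ((((BB)))BB) ⇒ ((((()B)))BB) ⇒ ((((()(B))))BB) ⇒ ((((()(()))))BB) ⇒ ((((()(()))))()B) ⇒ ((((()(()))))()())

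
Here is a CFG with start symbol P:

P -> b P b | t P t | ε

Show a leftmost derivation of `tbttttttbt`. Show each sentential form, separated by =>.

P => tPt => tbPbt => tbtPtbt => tbttPttbt => tbtttPtttbt => tbttttttbt

P => tPt   [P -> t P t]
tPt => tbPbt   [P -> b P b]
tbPbt => tbtPtbt   [P -> t P t]
tbtPtbt => tbttPttbt   [P -> t P t]
tbttPttbt => tbtttPtttbt   [P -> t P t]
tbtttPtttbt => tbttttttbt   [P -> ε]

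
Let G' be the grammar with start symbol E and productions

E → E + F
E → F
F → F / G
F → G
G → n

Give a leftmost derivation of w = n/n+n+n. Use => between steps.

E => E+F   [E → E + F]
E+F => E+F+F   [E → E + F]
E+F+F => F+F+F   [E → F]
F+F+F => F/G+F+F   [F → F / G]
F/G+F+F => G/G+F+F   [F → G]
G/G+F+F => n/G+F+F   [G → n]
n/G+F+F => n/n+F+F   [G → n]
n/n+F+F => n/n+G+F   [F → G]
n/n+G+F => n/n+n+F   [G → n]
n/n+n+F => n/n+n+G   [F → G]
n/n+n+G => n/n+n+n   [G → n]

E=>E+F=>E+F+F=>F+F+F=>F/G+F+F=>G/G+F+F=>n/G+F+F=>n/n+F+F=>n/n+G+F=>n/n+n+F=>n/n+n+G=>n/n+n+n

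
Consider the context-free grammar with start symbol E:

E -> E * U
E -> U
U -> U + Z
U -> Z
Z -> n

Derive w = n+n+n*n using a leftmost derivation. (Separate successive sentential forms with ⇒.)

E ⇒ E*U   [E -> E * U]
E*U ⇒ U*U   [E -> U]
U*U ⇒ U+Z*U   [U -> U + Z]
U+Z*U ⇒ U+Z+Z*U   [U -> U + Z]
U+Z+Z*U ⇒ Z+Z+Z*U   [U -> Z]
Z+Z+Z*U ⇒ n+Z+Z*U   [Z -> n]
n+Z+Z*U ⇒ n+n+Z*U   [Z -> n]
n+n+Z*U ⇒ n+n+n*U   [Z -> n]
n+n+n*U ⇒ n+n+n*Z   [U -> Z]
n+n+n*Z ⇒ n+n+n*n   [Z -> n]

E⇒E*U⇒U*U⇒U+Z*U⇒U+Z+Z*U⇒Z+Z+Z*U⇒n+Z+Z*U⇒n+n+Z*U⇒n+n+n*U⇒n+n+n*Z⇒n+n+n*n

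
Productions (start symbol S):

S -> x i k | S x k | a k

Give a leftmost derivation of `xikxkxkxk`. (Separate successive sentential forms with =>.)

S=>Sxk=>Sxkxk=>Sxkxkxk=>xikxkxkxk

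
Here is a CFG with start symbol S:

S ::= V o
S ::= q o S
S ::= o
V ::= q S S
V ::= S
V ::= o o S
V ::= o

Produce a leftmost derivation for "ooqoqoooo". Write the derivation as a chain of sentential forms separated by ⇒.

S⇒Vo⇒ooSo⇒ooVoo⇒ooSoo⇒ooqoSoo⇒ooqoqoSoo⇒ooqoqoooo

S ⇒ Vo   [S ::= V o]
Vo ⇒ ooSo   [V ::= o o S]
ooSo ⇒ ooVoo   [S ::= V o]
ooVoo ⇒ ooSoo   [V ::= S]
ooSoo ⇒ ooqoSoo   [S ::= q o S]
ooqoSoo ⇒ ooqoqoSoo   [S ::= q o S]
ooqoqoSoo ⇒ ooqoqoooo   [S ::= o]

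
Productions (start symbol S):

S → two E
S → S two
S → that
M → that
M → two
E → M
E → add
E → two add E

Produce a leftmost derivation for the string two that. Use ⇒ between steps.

S ⇒ two E   [S → two E]
two E ⇒ two M   [E → M]
two M ⇒ two that   [M → that]

S ⇒ two E ⇒ two M ⇒ two that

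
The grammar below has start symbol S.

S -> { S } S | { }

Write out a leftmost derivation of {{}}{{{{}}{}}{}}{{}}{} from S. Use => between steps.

S => {S}S   [S -> { S } S]
{S}S => {{}}S   [S -> { }]
{{}}S => {{}}{S}S   [S -> { S } S]
{{}}{S}S => {{}}{{S}S}S   [S -> { S } S]
{{}}{{S}S}S => {{}}{{{S}S}S}S   [S -> { S } S]
{{}}{{{S}S}S}S => {{}}{{{{}}S}S}S   [S -> { }]
{{}}{{{{}}S}S}S => {{}}{{{{}}{}}S}S   [S -> { }]
{{}}{{{{}}{}}S}S => {{}}{{{{}}{}}{}}S   [S -> { }]
{{}}{{{{}}{}}{}}S => {{}}{{{{}}{}}{}}{S}S   [S -> { S } S]
{{}}{{{{}}{}}{}}{S}S => {{}}{{{{}}{}}{}}{{}}S   [S -> { }]
{{}}{{{{}}{}}{}}{{}}S => {{}}{{{{}}{}}{}}{{}}{}   [S -> { }]

S => {S}S => {{}}S => {{}}{S}S => {{}}{{S}S}S => {{}}{{{S}S}S}S => {{}}{{{{}}S}S}S => {{}}{{{{}}{}}S}S => {{}}{{{{}}{}}{}}S => {{}}{{{{}}{}}{}}{S}S => {{}}{{{{}}{}}{}}{{}}S => {{}}{{{{}}{}}{}}{{}}{}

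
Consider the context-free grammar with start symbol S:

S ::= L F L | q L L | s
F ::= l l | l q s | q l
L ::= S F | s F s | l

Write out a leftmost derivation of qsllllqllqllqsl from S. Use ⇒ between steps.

S ⇒ qLL ⇒ qSFL ⇒ qLFLFL ⇒ qSFFLFL ⇒ qsFFLFL ⇒ qsllFLFL ⇒ qsllllLFL ⇒ qsllllSFFL ⇒ qsllllqLLFFL ⇒ qsllllqlLFFL ⇒ qsllllqllFFL ⇒ qsllllqllqlFL ⇒ qsllllqllqllqsL ⇒ qsllllqllqllqsl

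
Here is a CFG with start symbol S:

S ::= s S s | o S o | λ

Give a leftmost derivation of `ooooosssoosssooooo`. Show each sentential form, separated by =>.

S=>oSo=>ooSoo=>oooSooo=>ooooSoooo=>oooooSooooo=>ooooosSsooooo=>ooooossSssooooo=>ooooosssSsssooooo=>ooooosssoSosssooooo=>ooooosssoosssooooo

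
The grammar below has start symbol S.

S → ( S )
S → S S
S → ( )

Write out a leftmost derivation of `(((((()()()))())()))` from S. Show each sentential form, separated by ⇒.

S ⇒ (S) ⇒ ((S)) ⇒ ((SS)) ⇒ (((S)S)) ⇒ (((SS)S)) ⇒ ((((S)S)S)) ⇒ (((((S))S)S)) ⇒ (((((SS))S)S)) ⇒ (((((SSS))S)S)) ⇒ (((((()SS))S)S)) ⇒ (((((()()S))S)S)) ⇒ (((((()()()))S)S)) ⇒ (((((()()()))())S)) ⇒ (((((()()()))())()))

S ⇒ (S)   [S → ( S )]
(S) ⇒ ((S))   [S → ( S )]
((S)) ⇒ ((SS))   [S → S S]
((SS)) ⇒ (((S)S))   [S → ( S )]
(((S)S)) ⇒ (((SS)S))   [S → S S]
(((SS)S)) ⇒ ((((S)S)S))   [S → ( S )]
((((S)S)S)) ⇒ (((((S))S)S))   [S → ( S )]
(((((S))S)S)) ⇒ (((((SS))S)S))   [S → S S]
(((((SS))S)S)) ⇒ (((((SSS))S)S))   [S → S S]
(((((SSS))S)S)) ⇒ (((((()SS))S)S))   [S → ( )]
(((((()SS))S)S)) ⇒ (((((()()S))S)S))   [S → ( )]
(((((()()S))S)S)) ⇒ (((((()()()))S)S))   [S → ( )]
(((((()()()))S)S)) ⇒ (((((()()()))())S))   [S → ( )]
(((((()()()))())S)) ⇒ (((((()()()))())()))   [S → ( )]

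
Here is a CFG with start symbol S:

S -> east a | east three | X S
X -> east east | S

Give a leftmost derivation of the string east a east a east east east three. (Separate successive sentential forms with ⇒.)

S ⇒ X S   [S -> X S]
X S ⇒ S S   [X -> S]
S S ⇒ X S S   [S -> X S]
X S S ⇒ S S S   [X -> S]
S S S ⇒ east a S S   [S -> east a]
east a S S ⇒ east a east a S   [S -> east a]
east a east a S ⇒ east a east a X S   [S -> X S]
east a east a X S ⇒ east a east a east east S   [X -> east east]
east a east a east east S ⇒ east a east a east east east three   [S -> east three]

S ⇒ X S ⇒ S S ⇒ X S S ⇒ S S S ⇒ east a S S ⇒ east a east a S ⇒ east a east a X S ⇒ east a east a east east S ⇒ east a east a east east east three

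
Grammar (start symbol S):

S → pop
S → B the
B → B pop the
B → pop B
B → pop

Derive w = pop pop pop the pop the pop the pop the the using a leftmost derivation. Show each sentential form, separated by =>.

S => B the   [S → B the]
B the => B pop the the   [B → B pop the]
B pop the the => pop B pop the the   [B → pop B]
pop B pop the the => pop B pop the pop the the   [B → B pop the]
pop B pop the pop the the => pop B pop the pop the pop the the   [B → B pop the]
pop B pop the pop the pop the the => pop B pop the pop the pop the pop the the   [B → B pop the]
pop B pop the pop the pop the pop the the => pop pop pop the pop the pop the pop the the   [B → pop]

S => B the => B pop the the => pop B pop the the => pop B pop the pop the the => pop B pop the pop the pop the the => pop B pop the pop the pop the pop the the => pop pop pop the pop the pop the pop the the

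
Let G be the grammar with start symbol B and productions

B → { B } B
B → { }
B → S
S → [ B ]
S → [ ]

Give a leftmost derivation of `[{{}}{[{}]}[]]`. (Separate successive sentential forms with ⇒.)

B ⇒ S ⇒ [B] ⇒ [{B}B] ⇒ [{{}}B] ⇒ [{{}}{B}B] ⇒ [{{}}{S}B] ⇒ [{{}}{[B]}B] ⇒ [{{}}{[{}]}B] ⇒ [{{}}{[{}]}S] ⇒ [{{}}{[{}]}[]]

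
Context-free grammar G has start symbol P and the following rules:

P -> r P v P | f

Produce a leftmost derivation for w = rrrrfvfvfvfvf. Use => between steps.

P=>rPvP=>rrPvPvP=>rrrPvPvPvP=>rrrrPvPvPvPvP=>rrrrfvPvPvPvP=>rrrrfvfvPvPvP=>rrrrfvfvfvPvP=>rrrrfvfvfvfvP=>rrrrfvfvfvfvf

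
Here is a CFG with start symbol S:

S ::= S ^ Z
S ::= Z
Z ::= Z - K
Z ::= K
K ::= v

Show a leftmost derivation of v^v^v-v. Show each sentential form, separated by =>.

S => S^Z => S^Z^Z => Z^Z^Z => K^Z^Z => v^Z^Z => v^K^Z => v^v^Z => v^v^Z-K => v^v^K-K => v^v^v-K => v^v^v-v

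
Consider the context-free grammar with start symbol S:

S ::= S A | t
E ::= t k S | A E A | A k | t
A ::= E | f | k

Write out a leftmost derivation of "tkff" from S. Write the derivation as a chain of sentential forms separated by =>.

S => SA => SAA => SAAA => tAAA => tkAA => tkfA => tkff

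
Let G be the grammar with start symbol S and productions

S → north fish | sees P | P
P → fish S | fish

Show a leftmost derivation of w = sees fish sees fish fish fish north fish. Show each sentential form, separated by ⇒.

S ⇒ sees P ⇒ sees fish S ⇒ sees fish sees P ⇒ sees fish sees fish S ⇒ sees fish sees fish P ⇒ sees fish sees fish fish S ⇒ sees fish sees fish fish P ⇒ sees fish sees fish fish fish S ⇒ sees fish sees fish fish fish north fish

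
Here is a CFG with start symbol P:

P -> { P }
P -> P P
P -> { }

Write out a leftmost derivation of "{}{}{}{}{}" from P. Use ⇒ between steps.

P⇒PP⇒PPP⇒PPPP⇒PPPPP⇒{}PPPP⇒{}{}PPP⇒{}{}{}PP⇒{}{}{}{}P⇒{}{}{}{}{}

P ⇒ PP   [P -> P P]
PP ⇒ PPP   [P -> P P]
PPP ⇒ PPPP   [P -> P P]
PPPP ⇒ PPPPP   [P -> P P]
PPPPP ⇒ {}PPPP   [P -> { }]
{}PPPP ⇒ {}{}PPP   [P -> { }]
{}{}PPP ⇒ {}{}{}PP   [P -> { }]
{}{}{}PP ⇒ {}{}{}{}P   [P -> { }]
{}{}{}{}P ⇒ {}{}{}{}{}   [P -> { }]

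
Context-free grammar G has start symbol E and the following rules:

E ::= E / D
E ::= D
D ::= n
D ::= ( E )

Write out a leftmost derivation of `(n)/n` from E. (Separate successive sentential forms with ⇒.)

E ⇒ E/D   [E ::= E / D]
E/D ⇒ D/D   [E ::= D]
D/D ⇒ (E)/D   [D ::= ( E )]
(E)/D ⇒ (D)/D   [E ::= D]
(D)/D ⇒ (n)/D   [D ::= n]
(n)/D ⇒ (n)/n   [D ::= n]

E ⇒ E/D ⇒ D/D ⇒ (E)/D ⇒ (D)/D ⇒ (n)/D ⇒ (n)/n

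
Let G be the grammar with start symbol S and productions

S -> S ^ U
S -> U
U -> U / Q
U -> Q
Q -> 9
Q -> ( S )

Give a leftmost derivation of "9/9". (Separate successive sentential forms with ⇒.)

S ⇒ U ⇒ U/Q ⇒ Q/Q ⇒ 9/Q ⇒ 9/9

S ⇒ U   [S -> U]
U ⇒ U/Q   [U -> U / Q]
U/Q ⇒ Q/Q   [U -> Q]
Q/Q ⇒ 9/Q   [Q -> 9]
9/Q ⇒ 9/9   [Q -> 9]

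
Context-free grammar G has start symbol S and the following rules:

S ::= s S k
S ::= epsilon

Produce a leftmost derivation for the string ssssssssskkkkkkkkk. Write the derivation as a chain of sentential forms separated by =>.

S => sSk   [S ::= s S k]
sSk => ssSkk   [S ::= s S k]
ssSkk => sssSkkk   [S ::= s S k]
sssSkkk => ssssSkkkk   [S ::= s S k]
ssssSkkkk => sssssSkkkkk   [S ::= s S k]
sssssSkkkkk => ssssssSkkkkkk   [S ::= s S k]
ssssssSkkkkkk => sssssssSkkkkkkk   [S ::= s S k]
sssssssSkkkkkkk => ssssssssSkkkkkkkk   [S ::= s S k]
ssssssssSkkkkkkkk => sssssssssSkkkkkkkkk   [S ::= s S k]
sssssssssSkkkkkkkkk => ssssssssskkkkkkkkk   [S ::= epsilon]

S => sSk => ssSkk => sssSkkk => ssssSkkkk => sssssSkkkkk => ssssssSkkkkkk => sssssssSkkkkkkk => ssssssssSkkkkkkkk => sssssssssSkkkkkkkkk => ssssssssskkkkkkkkk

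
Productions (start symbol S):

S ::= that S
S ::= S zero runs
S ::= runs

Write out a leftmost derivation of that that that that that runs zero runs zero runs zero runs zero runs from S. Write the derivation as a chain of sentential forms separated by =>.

S => S zero runs => that S zero runs => that S zero runs zero runs => that that S zero runs zero runs => that that that S zero runs zero runs => that that that S zero runs zero runs zero runs => that that that that S zero runs zero runs zero runs => that that that that that S zero runs zero runs zero runs => that that that that that S zero runs zero runs zero runs zero runs => that that that that that runs zero runs zero runs zero runs zero runs

S => S zero runs   [S ::= S zero runs]
S zero runs => that S zero runs   [S ::= that S]
that S zero runs => that S zero runs zero runs   [S ::= S zero runs]
that S zero runs zero runs => that that S zero runs zero runs   [S ::= that S]
that that S zero runs zero runs => that that that S zero runs zero runs   [S ::= that S]
that that that S zero runs zero runs => that that that S zero runs zero runs zero runs   [S ::= S zero runs]
that that that S zero runs zero runs zero runs => that that that that S zero runs zero runs zero runs   [S ::= that S]
that that that that S zero runs zero runs zero runs => that that that that that S zero runs zero runs zero runs   [S ::= that S]
that that that that that S zero runs zero runs zero runs => that that that that that S zero runs zero runs zero runs zero runs   [S ::= S zero runs]
that that that that that S zero runs zero runs zero runs zero runs => that that that that that runs zero runs zero runs zero runs zero runs   [S ::= runs]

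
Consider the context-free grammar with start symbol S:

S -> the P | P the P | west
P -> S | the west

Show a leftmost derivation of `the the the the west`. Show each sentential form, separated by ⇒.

S ⇒ the P   [S -> the P]
the P ⇒ the S   [P -> S]
the S ⇒ the the P   [S -> the P]
the the P ⇒ the the S   [P -> S]
the the S ⇒ the the the P   [S -> the P]
the the the P ⇒ the the the the west   [P -> the west]

S ⇒ the P ⇒ the S ⇒ the the P ⇒ the the S ⇒ the the the P ⇒ the the the the west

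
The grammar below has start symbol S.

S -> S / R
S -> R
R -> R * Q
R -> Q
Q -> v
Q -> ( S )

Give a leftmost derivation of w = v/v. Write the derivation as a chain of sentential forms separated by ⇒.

S ⇒ S/R ⇒ R/R ⇒ Q/R ⇒ v/R ⇒ v/Q ⇒ v/v

S ⇒ S/R   [S -> S / R]
S/R ⇒ R/R   [S -> R]
R/R ⇒ Q/R   [R -> Q]
Q/R ⇒ v/R   [Q -> v]
v/R ⇒ v/Q   [R -> Q]
v/Q ⇒ v/v   [Q -> v]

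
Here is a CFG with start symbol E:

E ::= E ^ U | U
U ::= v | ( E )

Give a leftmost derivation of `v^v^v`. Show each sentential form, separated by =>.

E => E^U   [E ::= E ^ U]
E^U => E^U^U   [E ::= E ^ U]
E^U^U => U^U^U   [E ::= U]
U^U^U => v^U^U   [U ::= v]
v^U^U => v^v^U   [U ::= v]
v^v^U => v^v^v   [U ::= v]

E=>E^U=>E^U^U=>U^U^U=>v^U^U=>v^v^U=>v^v^v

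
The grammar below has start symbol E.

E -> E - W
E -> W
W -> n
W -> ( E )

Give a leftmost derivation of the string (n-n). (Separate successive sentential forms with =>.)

E => W => (E) => (E-W) => (W-W) => (n-W) => (n-n)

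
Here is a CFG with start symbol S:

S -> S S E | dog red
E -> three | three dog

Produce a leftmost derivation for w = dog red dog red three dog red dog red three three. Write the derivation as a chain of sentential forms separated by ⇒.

S ⇒ S S E ⇒ S S E S E ⇒ dog red S E S E ⇒ dog red dog red E S E ⇒ dog red dog red three S E ⇒ dog red dog red three S S E E ⇒ dog red dog red three dog red S E E ⇒ dog red dog red three dog red dog red E E ⇒ dog red dog red three dog red dog red three E ⇒ dog red dog red three dog red dog red three three

S ⇒ S S E   [S -> S S E]
S S E ⇒ S S E S E   [S -> S S E]
S S E S E ⇒ dog red S E S E   [S -> dog red]
dog red S E S E ⇒ dog red dog red E S E   [S -> dog red]
dog red dog red E S E ⇒ dog red dog red three S E   [E -> three]
dog red dog red three S E ⇒ dog red dog red three S S E E   [S -> S S E]
dog red dog red three S S E E ⇒ dog red dog red three dog red S E E   [S -> dog red]
dog red dog red three dog red S E E ⇒ dog red dog red three dog red dog red E E   [S -> dog red]
dog red dog red three dog red dog red E E ⇒ dog red dog red three dog red dog red three E   [E -> three]
dog red dog red three dog red dog red three E ⇒ dog red dog red three dog red dog red three three   [E -> three]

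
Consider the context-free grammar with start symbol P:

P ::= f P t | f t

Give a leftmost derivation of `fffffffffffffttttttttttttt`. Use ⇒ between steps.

P ⇒ fPt   [P ::= f P t]
fPt ⇒ ffPtt   [P ::= f P t]
ffPtt ⇒ fffPttt   [P ::= f P t]
fffPttt ⇒ ffffPtttt   [P ::= f P t]
ffffPtttt ⇒ fffffPttttt   [P ::= f P t]
fffffPttttt ⇒ ffffffPtttttt   [P ::= f P t]
ffffffPtttttt ⇒ fffffffPttttttt   [P ::= f P t]
fffffffPttttttt ⇒ ffffffffPtttttttt   [P ::= f P t]
ffffffffPtttttttt ⇒ fffffffffPttttttttt   [P ::= f P t]
fffffffffPttttttttt ⇒ ffffffffffPtttttttttt   [P ::= f P t]
ffffffffffPtttttttttt ⇒ fffffffffffPttttttttttt   [P ::= f P t]
fffffffffffPttttttttttt ⇒ ffffffffffffPtttttttttttt   [P ::= f P t]
ffffffffffffPtttttttttttt ⇒ fffffffffffffttttttttttttt   [P ::= f t]

P ⇒ fPt ⇒ ffPtt ⇒ fffPttt ⇒ ffffPtttt ⇒ fffffPttttt ⇒ ffffffPtttttt ⇒ fffffffPttttttt ⇒ ffffffffPtttttttt ⇒ fffffffffPttttttttt ⇒ ffffffffffPtttttttttt ⇒ fffffffffffPttttttttttt ⇒ ffffffffffffPtttttttttttt ⇒ fffffffffffffttttttttttttt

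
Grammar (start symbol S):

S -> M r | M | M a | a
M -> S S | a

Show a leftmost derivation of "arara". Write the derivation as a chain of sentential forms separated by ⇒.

S ⇒ M ⇒ SS ⇒ MrS ⇒ SSrS ⇒ MrSrS ⇒ arSrS ⇒ arMrS ⇒ ararS ⇒ arara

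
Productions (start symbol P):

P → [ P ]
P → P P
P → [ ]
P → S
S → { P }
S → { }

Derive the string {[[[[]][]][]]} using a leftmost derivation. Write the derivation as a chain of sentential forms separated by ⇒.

P ⇒ S ⇒ {P} ⇒ {[P]} ⇒ {[PP]} ⇒ {[[P]P]} ⇒ {[[PP]P]} ⇒ {[[[P]P]P]} ⇒ {[[[[]]P]P]} ⇒ {[[[[]][]]P]} ⇒ {[[[[]][]][]]}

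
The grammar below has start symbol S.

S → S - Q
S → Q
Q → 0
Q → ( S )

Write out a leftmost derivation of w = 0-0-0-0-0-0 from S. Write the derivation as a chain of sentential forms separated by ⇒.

S ⇒ S-Q   [S → S - Q]
S-Q ⇒ S-Q-Q   [S → S - Q]
S-Q-Q ⇒ S-Q-Q-Q   [S → S - Q]
S-Q-Q-Q ⇒ S-Q-Q-Q-Q   [S → S - Q]
S-Q-Q-Q-Q ⇒ S-Q-Q-Q-Q-Q   [S → S - Q]
S-Q-Q-Q-Q-Q ⇒ Q-Q-Q-Q-Q-Q   [S → Q]
Q-Q-Q-Q-Q-Q ⇒ 0-Q-Q-Q-Q-Q   [Q → 0]
0-Q-Q-Q-Q-Q ⇒ 0-0-Q-Q-Q-Q   [Q → 0]
0-0-Q-Q-Q-Q ⇒ 0-0-0-Q-Q-Q   [Q → 0]
0-0-0-Q-Q-Q ⇒ 0-0-0-0-Q-Q   [Q → 0]
0-0-0-0-Q-Q ⇒ 0-0-0-0-0-Q   [Q → 0]
0-0-0-0-0-Q ⇒ 0-0-0-0-0-0   [Q → 0]

S ⇒ S-Q ⇒ S-Q-Q ⇒ S-Q-Q-Q ⇒ S-Q-Q-Q-Q ⇒ S-Q-Q-Q-Q-Q ⇒ Q-Q-Q-Q-Q-Q ⇒ 0-Q-Q-Q-Q-Q ⇒ 0-0-Q-Q-Q-Q ⇒ 0-0-0-Q-Q-Q ⇒ 0-0-0-0-Q-Q ⇒ 0-0-0-0-0-Q ⇒ 0-0-0-0-0-0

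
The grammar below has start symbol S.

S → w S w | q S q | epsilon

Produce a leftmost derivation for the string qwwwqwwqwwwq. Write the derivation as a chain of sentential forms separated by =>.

S => qSq => qwSwq => qwwSwwq => qwwwSwwwq => qwwwqSqwwwq => qwwwqwSwqwwwq => qwwwqwwqwwwq

S => qSq   [S → q S q]
qSq => qwSwq   [S → w S w]
qwSwq => qwwSwwq   [S → w S w]
qwwSwwq => qwwwSwwwq   [S → w S w]
qwwwSwwwq => qwwwqSqwwwq   [S → q S q]
qwwwqSqwwwq => qwwwqwSwqwwwq   [S → w S w]
qwwwqwSwqwwwq => qwwwqwwqwwwq   [S → epsilon]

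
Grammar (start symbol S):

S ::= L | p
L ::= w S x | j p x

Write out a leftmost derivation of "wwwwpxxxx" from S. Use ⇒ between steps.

S⇒L⇒wSx⇒wLx⇒wwSxx⇒wwLxx⇒wwwSxxx⇒wwwLxxx⇒wwwwSxxxx⇒wwwwpxxxx

S ⇒ L   [S ::= L]
L ⇒ wSx   [L ::= w S x]
wSx ⇒ wLx   [S ::= L]
wLx ⇒ wwSxx   [L ::= w S x]
wwSxx ⇒ wwLxx   [S ::= L]
wwLxx ⇒ wwwSxxx   [L ::= w S x]
wwwSxxx ⇒ wwwLxxx   [S ::= L]
wwwLxxx ⇒ wwwwSxxxx   [L ::= w S x]
wwwwSxxxx ⇒ wwwwpxxxx   [S ::= p]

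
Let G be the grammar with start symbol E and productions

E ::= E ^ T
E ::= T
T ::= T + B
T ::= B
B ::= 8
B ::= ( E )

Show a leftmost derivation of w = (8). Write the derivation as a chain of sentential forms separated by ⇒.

E⇒T⇒B⇒(E)⇒(T)⇒(B)⇒(8)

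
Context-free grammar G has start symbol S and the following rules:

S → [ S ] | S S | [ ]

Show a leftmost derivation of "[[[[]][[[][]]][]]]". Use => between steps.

S=>[S]=>[[S]]=>[[SS]]=>[[[S]S]]=>[[[[]]S]]=>[[[[]]SS]]=>[[[[]][S]S]]=>[[[[]][[S]]S]]=>[[[[]][[SS]]S]]=>[[[[]][[[]S]]S]]=>[[[[]][[[][]]]S]]=>[[[[]][[[][]]][]]]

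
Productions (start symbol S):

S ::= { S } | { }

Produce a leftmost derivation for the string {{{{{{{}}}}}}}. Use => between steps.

S => {S} => {{S}} => {{{S}}} => {{{{S}}}} => {{{{{S}}}}} => {{{{{{S}}}}}} => {{{{{{{}}}}}}}

S => {S}   [S ::= { S }]
{S} => {{S}}   [S ::= { S }]
{{S}} => {{{S}}}   [S ::= { S }]
{{{S}}} => {{{{S}}}}   [S ::= { S }]
{{{{S}}}} => {{{{{S}}}}}   [S ::= { S }]
{{{{{S}}}}} => {{{{{{S}}}}}}   [S ::= { S }]
{{{{{{S}}}}}} => {{{{{{{}}}}}}}   [S ::= { }]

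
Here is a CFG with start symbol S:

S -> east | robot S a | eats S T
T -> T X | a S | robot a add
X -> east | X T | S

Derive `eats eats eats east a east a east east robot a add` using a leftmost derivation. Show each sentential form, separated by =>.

S => eats S T   [S -> eats S T]
eats S T => eats eats S T T   [S -> eats S T]
eats eats S T T => eats eats eats S T T T   [S -> eats S T]
eats eats eats S T T T => eats eats eats east T T T   [S -> east]
eats eats eats east T T T => eats eats eats east a S T T   [T -> a S]
eats eats eats east a S T T => eats eats eats east a east T T   [S -> east]
eats eats eats east a east T T => eats eats eats east a east T X T   [T -> T X]
eats eats eats east a east T X T => eats eats eats east a east a S X T   [T -> a S]
eats eats eats east a east a S X T => eats eats eats east a east a east X T   [S -> east]
eats eats eats east a east a east X T => eats eats eats east a east a east S T   [X -> S]
eats eats eats east a east a east S T => eats eats eats east a east a east east T   [S -> east]
eats eats eats east a east a east east T => eats eats eats east a east a east east robot a add   [T -> robot a add]

S => eats S T => eats eats S T T => eats eats eats S T T T => eats eats eats east T T T => eats eats eats east a S T T => eats eats eats east a east T T => eats eats eats east a east T X T => eats eats eats east a east a S X T => eats eats eats east a east a east X T => eats eats eats east a east a east S T => eats eats eats east a east a east east T => eats eats eats east a east a east east robot a add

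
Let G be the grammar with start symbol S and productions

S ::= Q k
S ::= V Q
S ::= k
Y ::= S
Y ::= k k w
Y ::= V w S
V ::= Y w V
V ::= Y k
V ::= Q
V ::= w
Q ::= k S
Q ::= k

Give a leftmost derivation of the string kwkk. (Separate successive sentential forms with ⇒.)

S ⇒ VQ   [S ::= V Q]
VQ ⇒ QQ   [V ::= Q]
QQ ⇒ kSQ   [Q ::= k S]
kSQ ⇒ kVQQ   [S ::= V Q]
kVQQ ⇒ kwQQ   [V ::= w]
kwQQ ⇒ kwkQ   [Q ::= k]
kwkQ ⇒ kwkk   [Q ::= k]

S ⇒ VQ ⇒ QQ ⇒ kSQ ⇒ kVQQ ⇒ kwQQ ⇒ kwkQ ⇒ kwkk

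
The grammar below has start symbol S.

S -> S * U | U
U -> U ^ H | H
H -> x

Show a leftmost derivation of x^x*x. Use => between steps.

S => S*U => U*U => U^H*U => H^H*U => x^H*U => x^x*U => x^x*H => x^x*x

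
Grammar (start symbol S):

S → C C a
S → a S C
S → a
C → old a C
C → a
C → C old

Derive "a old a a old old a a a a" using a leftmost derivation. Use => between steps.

S => a S C => a C C a C => a old a C C a C => a old a C old C a C => a old a a old C a C => a old a a old old a C a C => a old a a old old a a a C => a old a a old old a a a a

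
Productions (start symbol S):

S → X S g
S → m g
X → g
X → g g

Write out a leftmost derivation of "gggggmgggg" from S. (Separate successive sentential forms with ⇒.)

S ⇒ XSg   [S → X S g]
XSg ⇒ ggSg   [X → g g]
ggSg ⇒ ggXSgg   [S → X S g]
ggXSgg ⇒ gggSgg   [X → g]
gggSgg ⇒ gggXSggg   [S → X S g]
gggXSggg ⇒ gggggSggg   [X → g g]
gggggSggg ⇒ gggggmgggg   [S → m g]

S⇒XSg⇒ggSg⇒ggXSgg⇒gggSgg⇒gggXSggg⇒gggggSggg⇒gggggmgggg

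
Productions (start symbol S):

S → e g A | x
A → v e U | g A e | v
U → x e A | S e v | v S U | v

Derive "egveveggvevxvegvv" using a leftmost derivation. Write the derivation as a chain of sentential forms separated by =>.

S => egA   [S → e g A]
egA => egveU   [A → v e U]
egveU => egvevSU   [U → v S U]
egvevSU => egvevegAU   [S → e g A]
egvevegAU => egveveggAeU   [A → g A e]
egveveggAeU => egveveggveU   [A → v]
egveveggveU => egveveggvevSU   [U → v S U]
egveveggvevSU => egveveggvevxU   [S → x]
egveveggvevxU => egveveggvevxvSU   [U → v S U]
egveveggvevxvSU => egveveggvevxvegAU   [S → e g A]
egveveggvevxvegAU => egveveggvevxvegvU   [A → v]
egveveggvevxvegvU => egveveggvevxvegvv   [U → v]

S=>egA=>egveU=>egvevSU=>egvevegAU=>egveveggAeU=>egveveggveU=>egveveggvevSU=>egveveggvevxU=>egveveggvevxvSU=>egveveggvevxvegAU=>egveveggvevxvegvU=>egveveggvevxvegvv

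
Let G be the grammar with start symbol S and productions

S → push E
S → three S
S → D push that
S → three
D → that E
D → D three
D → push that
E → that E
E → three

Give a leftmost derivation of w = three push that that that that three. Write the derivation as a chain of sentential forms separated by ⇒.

S ⇒ three S   [S → three S]
three S ⇒ three push E   [S → push E]
three push E ⇒ three push that E   [E → that E]
three push that E ⇒ three push that that E   [E → that E]
three push that that E ⇒ three push that that that E   [E → that E]
three push that that that E ⇒ three push that that that that E   [E → that E]
three push that that that that E ⇒ three push that that that that three   [E → three]

S ⇒ three S ⇒ three push E ⇒ three push that E ⇒ three push that that E ⇒ three push that that that E ⇒ three push that that that that E ⇒ three push that that that that three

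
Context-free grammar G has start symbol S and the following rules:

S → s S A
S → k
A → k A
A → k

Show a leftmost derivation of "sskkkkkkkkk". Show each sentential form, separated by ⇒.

S ⇒ sSA   [S → s S A]
sSA ⇒ ssSAA   [S → s S A]
ssSAA ⇒ sskAA   [S → k]
sskAA ⇒ sskkAA   [A → k A]
sskkAA ⇒ sskkkAA   [A → k A]
sskkkAA ⇒ sskkkkAA   [A → k A]
sskkkkAA ⇒ sskkkkkA   [A → k]
sskkkkkA ⇒ sskkkkkkA   [A → k A]
sskkkkkkA ⇒ sskkkkkkkA   [A → k A]
sskkkkkkkA ⇒ sskkkkkkkkA   [A → k A]
sskkkkkkkkA ⇒ sskkkkkkkkk   [A → k]

S ⇒ sSA ⇒ ssSAA ⇒ sskAA ⇒ sskkAA ⇒ sskkkAA ⇒ sskkkkAA ⇒ sskkkkkA ⇒ sskkkkkkA ⇒ sskkkkkkkA ⇒ sskkkkkkkkA ⇒ sskkkkkkkkk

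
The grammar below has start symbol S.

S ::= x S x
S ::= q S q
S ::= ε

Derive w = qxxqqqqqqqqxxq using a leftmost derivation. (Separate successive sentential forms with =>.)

S => qSq => qxSxq => qxxSxxq => qxxqSqxxq => qxxqqSqqxxq => qxxqqqSqqqxxq => qxxqqqqSqqqqxxq => qxxqqqqqqqqxxq

S => qSq   [S ::= q S q]
qSq => qxSxq   [S ::= x S x]
qxSxq => qxxSxxq   [S ::= x S x]
qxxSxxq => qxxqSqxxq   [S ::= q S q]
qxxqSqxxq => qxxqqSqqxxq   [S ::= q S q]
qxxqqSqqxxq => qxxqqqSqqqxxq   [S ::= q S q]
qxxqqqSqqqxxq => qxxqqqqSqqqqxxq   [S ::= q S q]
qxxqqqqSqqqqxxq => qxxqqqqqqqqxxq   [S ::= ε]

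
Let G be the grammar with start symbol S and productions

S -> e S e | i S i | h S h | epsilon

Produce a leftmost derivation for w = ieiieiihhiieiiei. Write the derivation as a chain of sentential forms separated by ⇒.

S ⇒ iSi   [S -> i S i]
iSi ⇒ ieSei   [S -> e S e]
ieSei ⇒ ieiSiei   [S -> i S i]
ieiSiei ⇒ ieiiSiiei   [S -> i S i]
ieiiSiiei ⇒ ieiieSeiiei   [S -> e S e]
ieiieSeiiei ⇒ ieiieiSieiiei   [S -> i S i]
ieiieiSieiiei ⇒ ieiieiiSiieiiei   [S -> i S i]
ieiieiiSiieiiei ⇒ ieiieiihShiieiiei   [S -> h S h]
ieiieiihShiieiiei ⇒ ieiieiihhiieiiei   [S -> epsilon]

S⇒iSi⇒ieSei⇒ieiSiei⇒ieiiSiiei⇒ieiieSeiiei⇒ieiieiSieiiei⇒ieiieiiSiieiiei⇒ieiieiihShiieiiei⇒ieiieiihhiieiiei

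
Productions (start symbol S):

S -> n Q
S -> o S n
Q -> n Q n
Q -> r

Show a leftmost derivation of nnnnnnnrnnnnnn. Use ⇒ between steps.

S ⇒ nQ   [S -> n Q]
nQ ⇒ nnQn   [Q -> n Q n]
nnQn ⇒ nnnQnn   [Q -> n Q n]
nnnQnn ⇒ nnnnQnnn   [Q -> n Q n]
nnnnQnnn ⇒ nnnnnQnnnn   [Q -> n Q n]
nnnnnQnnnn ⇒ nnnnnnQnnnnn   [Q -> n Q n]
nnnnnnQnnnnn ⇒ nnnnnnnQnnnnnn   [Q -> n Q n]
nnnnnnnQnnnnnn ⇒ nnnnnnnrnnnnnn   [Q -> r]

S ⇒ nQ ⇒ nnQn ⇒ nnnQnn ⇒ nnnnQnnn ⇒ nnnnnQnnnn ⇒ nnnnnnQnnnnn ⇒ nnnnnnnQnnnnnn ⇒ nnnnnnnrnnnnnn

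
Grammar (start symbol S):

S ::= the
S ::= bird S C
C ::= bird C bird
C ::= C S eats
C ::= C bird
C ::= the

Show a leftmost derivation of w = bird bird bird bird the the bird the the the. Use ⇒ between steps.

S ⇒ bird S C   [S ::= bird S C]
bird S C ⇒ bird bird S C C   [S ::= bird S C]
bird bird S C C ⇒ bird bird bird S C C C   [S ::= bird S C]
bird bird bird S C C C ⇒ bird bird bird bird S C C C C   [S ::= bird S C]
bird bird bird bird S C C C C ⇒ bird bird bird bird the C C C C   [S ::= the]
bird bird bird bird the C C C C ⇒ bird bird bird bird the C bird C C C   [C ::= C bird]
bird bird bird bird the C bird C C C ⇒ bird bird bird bird the the bird C C C   [C ::= the]
bird bird bird bird the the bird C C C ⇒ bird bird bird bird the the bird the C C   [C ::= the]
bird bird bird bird the the bird the C C ⇒ bird bird bird bird the the bird the the C   [C ::= the]
bird bird bird bird the the bird the the C ⇒ bird bird bird bird the the bird the the the   [C ::= the]

S ⇒ bird S C ⇒ bird bird S C C ⇒ bird bird bird S C C C ⇒ bird bird bird bird S C C C C ⇒ bird bird bird bird the C C C C ⇒ bird bird bird bird the C bird C C C ⇒ bird bird bird bird the the bird C C C ⇒ bird bird bird bird the the bird the C C ⇒ bird bird bird bird the the bird the the C ⇒ bird bird bird bird the the bird the the the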